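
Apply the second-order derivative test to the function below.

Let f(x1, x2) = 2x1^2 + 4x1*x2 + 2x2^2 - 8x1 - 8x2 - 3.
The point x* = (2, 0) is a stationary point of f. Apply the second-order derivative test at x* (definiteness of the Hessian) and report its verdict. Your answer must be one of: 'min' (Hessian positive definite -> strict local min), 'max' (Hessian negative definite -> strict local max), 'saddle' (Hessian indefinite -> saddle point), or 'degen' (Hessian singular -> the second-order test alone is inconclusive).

Compute the Hessian H = grad^2 f:
  H = [[4, 4], [4, 4]]
Verify stationarity: grad f(x*) = H x* + g = (0, 0).
Eigenvalues of H: 0, 8.
H has a zero eigenvalue (singular; positive semidefinite but not definite), so H is neither positive definite, negative definite, nor indefinite. The second-order test alone is inconclusive -> degen.
(Indeed, f is constant along the null direction of H through x*, so x* is not a strict local extremum.)

degen


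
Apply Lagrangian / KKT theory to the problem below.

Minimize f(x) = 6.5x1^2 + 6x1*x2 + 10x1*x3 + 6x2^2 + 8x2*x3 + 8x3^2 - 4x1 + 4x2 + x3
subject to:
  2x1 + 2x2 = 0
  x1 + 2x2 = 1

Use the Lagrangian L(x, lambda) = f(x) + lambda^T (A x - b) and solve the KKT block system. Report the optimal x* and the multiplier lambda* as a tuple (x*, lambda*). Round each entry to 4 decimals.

Form the Lagrangian:
  L(x, lambda) = (1/2) x^T Q x + c^T x + lambda^T (A x - b)
Stationarity (grad_x L = 0): Q x + c + A^T lambda = 0.
Primal feasibility: A x = b.

This gives the KKT block system:
  [ Q   A^T ] [ x     ]   [-c ]
  [ A    0  ] [ lambda ] = [ b ]

Solving the linear system:
  x*      = (-1, 1, 0.0625)
  lambda* = (15.625, -20.875)
  f(x*)   = 14.4687

x* = (-1, 1, 0.0625), lambda* = (15.625, -20.875)


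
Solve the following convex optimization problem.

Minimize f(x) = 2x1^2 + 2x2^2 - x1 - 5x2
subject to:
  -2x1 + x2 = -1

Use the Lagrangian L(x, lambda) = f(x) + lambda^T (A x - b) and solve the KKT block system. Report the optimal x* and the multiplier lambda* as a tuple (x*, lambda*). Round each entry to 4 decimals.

Form the Lagrangian:
  L(x, lambda) = (1/2) x^T Q x + c^T x + lambda^T (A x - b)
Stationarity (grad_x L = 0): Q x + c + A^T lambda = 0.
Primal feasibility: A x = b.

This gives the KKT block system:
  [ Q   A^T ] [ x     ]   [-c ]
  [ A    0  ] [ lambda ] = [ b ]

Solving the linear system:
  x*      = (0.95, 0.9)
  lambda* = (1.4)
  f(x*)   = -2.025

x* = (0.95, 0.9), lambda* = (1.4)


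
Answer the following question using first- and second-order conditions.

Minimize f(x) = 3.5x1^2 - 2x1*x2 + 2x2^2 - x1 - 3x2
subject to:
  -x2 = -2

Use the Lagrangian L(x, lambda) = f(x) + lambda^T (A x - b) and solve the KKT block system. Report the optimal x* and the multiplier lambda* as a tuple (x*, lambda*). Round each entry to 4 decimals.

Form the Lagrangian:
  L(x, lambda) = (1/2) x^T Q x + c^T x + lambda^T (A x - b)
Stationarity (grad_x L = 0): Q x + c + A^T lambda = 0.
Primal feasibility: A x = b.

This gives the KKT block system:
  [ Q   A^T ] [ x     ]   [-c ]
  [ A    0  ] [ lambda ] = [ b ]

Solving the linear system:
  x*      = (0.7143, 2)
  lambda* = (3.5714)
  f(x*)   = 0.2143

x* = (0.7143, 2), lambda* = (3.5714)


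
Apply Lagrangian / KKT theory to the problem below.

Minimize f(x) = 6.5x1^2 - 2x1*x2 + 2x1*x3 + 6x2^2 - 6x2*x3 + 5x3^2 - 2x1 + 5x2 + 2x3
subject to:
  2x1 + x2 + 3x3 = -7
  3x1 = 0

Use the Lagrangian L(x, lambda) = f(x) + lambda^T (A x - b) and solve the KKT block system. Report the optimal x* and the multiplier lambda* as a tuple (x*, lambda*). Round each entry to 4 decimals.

Form the Lagrangian:
  L(x, lambda) = (1/2) x^T Q x + c^T x + lambda^T (A x - b)
Stationarity (grad_x L = 0): Q x + c + A^T lambda = 0.
Primal feasibility: A x = b.

This gives the KKT block system:
  [ Q   A^T ] [ x     ]   [-c ]
  [ A    0  ] [ lambda ] = [ b ]

Solving the linear system:
  x*      = (0, -1.526, -1.8247)
  lambda* = (2.3636, -0.71)
  f(x*)   = 2.6331

x* = (0, -1.526, -1.8247), lambda* = (2.3636, -0.71)


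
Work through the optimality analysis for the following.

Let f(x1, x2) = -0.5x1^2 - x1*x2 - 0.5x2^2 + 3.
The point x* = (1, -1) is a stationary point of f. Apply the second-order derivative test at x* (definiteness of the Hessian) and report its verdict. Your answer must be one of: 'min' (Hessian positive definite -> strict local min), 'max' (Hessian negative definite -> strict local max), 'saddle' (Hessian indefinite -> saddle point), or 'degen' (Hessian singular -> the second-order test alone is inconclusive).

Compute the Hessian H = grad^2 f:
  H = [[-1, -1], [-1, -1]]
Verify stationarity: grad f(x*) = H x* + g = (0, 0).
Eigenvalues of H: -2, 0.
H has a zero eigenvalue (singular; negative semidefinite but not definite), so H is neither positive definite, negative definite, nor indefinite. The second-order test alone is inconclusive -> degen.
(Indeed, f is constant along the null direction of H through x*, so x* is not a strict local extremum.)

degen


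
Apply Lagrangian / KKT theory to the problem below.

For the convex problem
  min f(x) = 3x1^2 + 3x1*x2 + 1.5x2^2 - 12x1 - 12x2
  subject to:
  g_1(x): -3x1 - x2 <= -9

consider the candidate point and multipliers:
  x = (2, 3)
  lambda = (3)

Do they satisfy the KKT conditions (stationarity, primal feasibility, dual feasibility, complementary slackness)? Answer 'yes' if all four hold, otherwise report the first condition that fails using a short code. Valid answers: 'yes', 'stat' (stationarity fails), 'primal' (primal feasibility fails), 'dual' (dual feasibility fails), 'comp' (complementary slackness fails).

Gradient of f: grad f(x) = Q x + c = (9, 3)
Constraint values g_i(x) = a_i^T x - b_i:
  g_1((2, 3)) = 0
Stationarity residual: grad f(x) + sum_i lambda_i a_i = (0, 0)
  -> stationarity OK
Primal feasibility (all g_i <= 0): OK
Dual feasibility (all lambda_i >= 0): OK
Complementary slackness (lambda_i * g_i(x) = 0 for all i): OK

Verdict: yes, KKT holds.

yes


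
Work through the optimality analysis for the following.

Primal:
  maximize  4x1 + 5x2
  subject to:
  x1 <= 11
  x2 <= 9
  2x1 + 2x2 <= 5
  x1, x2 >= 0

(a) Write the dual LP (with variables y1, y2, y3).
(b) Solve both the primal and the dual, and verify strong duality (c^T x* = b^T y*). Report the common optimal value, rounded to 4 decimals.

The standard primal-dual pair for 'max c^T x s.t. A x <= b, x >= 0' is:
  Dual:  min b^T y  s.t.  A^T y >= c,  y >= 0.

So the dual LP is:
  minimize  11y1 + 9y2 + 5y3
  subject to:
    y1 + 2y3 >= 4
    y2 + 2y3 >= 5
    y1, y2, y3 >= 0

Solving the primal: x* = (0, 2.5).
  primal value c^T x* = 12.5.
Solving the dual: y* = (0, 0, 2.5).
  dual value b^T y* = 12.5.
Strong duality: c^T x* = b^T y*. Confirmed.

12.5


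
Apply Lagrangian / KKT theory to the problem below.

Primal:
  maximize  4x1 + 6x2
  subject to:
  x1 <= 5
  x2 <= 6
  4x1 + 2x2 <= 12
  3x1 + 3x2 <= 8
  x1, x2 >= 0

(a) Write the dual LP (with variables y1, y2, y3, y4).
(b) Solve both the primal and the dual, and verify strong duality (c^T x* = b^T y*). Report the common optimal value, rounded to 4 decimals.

The standard primal-dual pair for 'max c^T x s.t. A x <= b, x >= 0' is:
  Dual:  min b^T y  s.t.  A^T y >= c,  y >= 0.

So the dual LP is:
  minimize  5y1 + 6y2 + 12y3 + 8y4
  subject to:
    y1 + 4y3 + 3y4 >= 4
    y2 + 2y3 + 3y4 >= 6
    y1, y2, y3, y4 >= 0

Solving the primal: x* = (0, 2.6667).
  primal value c^T x* = 16.
Solving the dual: y* = (0, 0, 0, 2).
  dual value b^T y* = 16.
Strong duality: c^T x* = b^T y*. Confirmed.

16


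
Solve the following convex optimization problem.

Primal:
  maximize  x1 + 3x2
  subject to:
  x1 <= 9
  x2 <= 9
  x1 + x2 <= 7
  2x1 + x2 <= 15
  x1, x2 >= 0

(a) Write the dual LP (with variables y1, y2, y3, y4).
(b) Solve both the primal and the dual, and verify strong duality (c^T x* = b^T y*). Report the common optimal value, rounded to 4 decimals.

The standard primal-dual pair for 'max c^T x s.t. A x <= b, x >= 0' is:
  Dual:  min b^T y  s.t.  A^T y >= c,  y >= 0.

So the dual LP is:
  minimize  9y1 + 9y2 + 7y3 + 15y4
  subject to:
    y1 + y3 + 2y4 >= 1
    y2 + y3 + y4 >= 3
    y1, y2, y3, y4 >= 0

Solving the primal: x* = (0, 7).
  primal value c^T x* = 21.
Solving the dual: y* = (0, 0, 3, 0).
  dual value b^T y* = 21.
Strong duality: c^T x* = b^T y*. Confirmed.

21


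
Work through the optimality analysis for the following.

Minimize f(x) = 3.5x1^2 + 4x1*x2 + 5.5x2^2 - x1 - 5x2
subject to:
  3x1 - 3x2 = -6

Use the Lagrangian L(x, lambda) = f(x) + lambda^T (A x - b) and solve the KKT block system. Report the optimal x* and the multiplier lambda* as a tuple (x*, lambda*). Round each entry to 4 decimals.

Form the Lagrangian:
  L(x, lambda) = (1/2) x^T Q x + c^T x + lambda^T (A x - b)
Stationarity (grad_x L = 0): Q x + c + A^T lambda = 0.
Primal feasibility: A x = b.

This gives the KKT block system:
  [ Q   A^T ] [ x     ]   [-c ]
  [ A    0  ] [ lambda ] = [ b ]

Solving the linear system:
  x*      = (-0.9231, 1.0769)
  lambda* = (1.0513)
  f(x*)   = 0.9231

x* = (-0.9231, 1.0769), lambda* = (1.0513)


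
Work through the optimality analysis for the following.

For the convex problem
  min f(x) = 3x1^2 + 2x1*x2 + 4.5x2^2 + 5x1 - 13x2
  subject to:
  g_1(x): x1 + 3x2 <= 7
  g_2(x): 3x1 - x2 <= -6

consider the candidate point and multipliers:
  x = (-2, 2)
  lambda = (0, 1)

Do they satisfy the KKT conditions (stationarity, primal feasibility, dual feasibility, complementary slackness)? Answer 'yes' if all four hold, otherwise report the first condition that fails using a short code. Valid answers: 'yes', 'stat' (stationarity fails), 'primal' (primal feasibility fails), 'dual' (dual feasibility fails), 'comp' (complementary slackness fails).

Gradient of f: grad f(x) = Q x + c = (-3, 1)
Constraint values g_i(x) = a_i^T x - b_i:
  g_1((-2, 2)) = -3
  g_2((-2, 2)) = -2
Stationarity residual: grad f(x) + sum_i lambda_i a_i = (0, 0)
  -> stationarity OK
Primal feasibility (all g_i <= 0): OK
Dual feasibility (all lambda_i >= 0): OK
Complementary slackness (lambda_i * g_i(x) = 0 for all i): FAILS

Verdict: the first failing condition is complementary_slackness -> comp.

comp


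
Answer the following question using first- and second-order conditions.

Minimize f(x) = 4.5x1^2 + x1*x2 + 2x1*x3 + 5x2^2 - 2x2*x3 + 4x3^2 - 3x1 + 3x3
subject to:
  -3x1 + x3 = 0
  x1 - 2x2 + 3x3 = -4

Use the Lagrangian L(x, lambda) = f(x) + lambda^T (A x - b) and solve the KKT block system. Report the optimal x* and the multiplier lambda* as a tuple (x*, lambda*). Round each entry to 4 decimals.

Form the Lagrangian:
  L(x, lambda) = (1/2) x^T Q x + c^T x + lambda^T (A x - b)
Stationarity (grad_x L = 0): Q x + c + A^T lambda = 0.
Primal feasibility: A x = b.

This gives the KKT block system:
  [ Q   A^T ] [ x     ]   [-c ]
  [ A    0  ] [ lambda ] = [ b ]

Solving the linear system:
  x*      = (-0.3276, 0.3618, -0.9829)
  lambda* = (-1.6416, 2.628)
  f(x*)   = 4.273

x* = (-0.3276, 0.3618, -0.9829), lambda* = (-1.6416, 2.628)


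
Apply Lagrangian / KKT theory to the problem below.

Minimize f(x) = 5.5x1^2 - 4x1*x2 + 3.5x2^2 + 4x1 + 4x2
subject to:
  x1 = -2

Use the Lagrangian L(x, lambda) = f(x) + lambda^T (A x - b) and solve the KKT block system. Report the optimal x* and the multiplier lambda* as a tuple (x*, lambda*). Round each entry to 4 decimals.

Form the Lagrangian:
  L(x, lambda) = (1/2) x^T Q x + c^T x + lambda^T (A x - b)
Stationarity (grad_x L = 0): Q x + c + A^T lambda = 0.
Primal feasibility: A x = b.

This gives the KKT block system:
  [ Q   A^T ] [ x     ]   [-c ]
  [ A    0  ] [ lambda ] = [ b ]

Solving the linear system:
  x*      = (-2, -1.7143)
  lambda* = (11.1429)
  f(x*)   = 3.7143

x* = (-2, -1.7143), lambda* = (11.1429)


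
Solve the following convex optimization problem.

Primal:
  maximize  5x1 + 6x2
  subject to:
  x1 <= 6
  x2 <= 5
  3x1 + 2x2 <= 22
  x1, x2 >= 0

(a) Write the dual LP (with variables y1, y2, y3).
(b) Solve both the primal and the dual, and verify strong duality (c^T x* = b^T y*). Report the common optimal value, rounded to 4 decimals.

The standard primal-dual pair for 'max c^T x s.t. A x <= b, x >= 0' is:
  Dual:  min b^T y  s.t.  A^T y >= c,  y >= 0.

So the dual LP is:
  minimize  6y1 + 5y2 + 22y3
  subject to:
    y1 + 3y3 >= 5
    y2 + 2y3 >= 6
    y1, y2, y3 >= 0

Solving the primal: x* = (4, 5).
  primal value c^T x* = 50.
Solving the dual: y* = (0, 2.6667, 1.6667).
  dual value b^T y* = 50.
Strong duality: c^T x* = b^T y*. Confirmed.

50


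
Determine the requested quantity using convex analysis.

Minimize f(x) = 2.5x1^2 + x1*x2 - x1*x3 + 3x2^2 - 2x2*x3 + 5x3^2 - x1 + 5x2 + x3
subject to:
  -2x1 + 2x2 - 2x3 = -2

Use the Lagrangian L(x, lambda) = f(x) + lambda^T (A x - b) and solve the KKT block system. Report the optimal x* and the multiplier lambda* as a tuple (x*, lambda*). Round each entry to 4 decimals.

Form the Lagrangian:
  L(x, lambda) = (1/2) x^T Q x + c^T x + lambda^T (A x - b)
Stationarity (grad_x L = 0): Q x + c + A^T lambda = 0.
Primal feasibility: A x = b.

This gives the KKT block system:
  [ Q   A^T ] [ x     ]   [-c ]
  [ A    0  ] [ lambda ] = [ b ]

Solving the linear system:
  x*      = (0.3143, -0.9571, -0.2714)
  lambda* = (-0.0571)
  f(x*)   = -2.7429

x* = (0.3143, -0.9571, -0.2714), lambda* = (-0.0571)


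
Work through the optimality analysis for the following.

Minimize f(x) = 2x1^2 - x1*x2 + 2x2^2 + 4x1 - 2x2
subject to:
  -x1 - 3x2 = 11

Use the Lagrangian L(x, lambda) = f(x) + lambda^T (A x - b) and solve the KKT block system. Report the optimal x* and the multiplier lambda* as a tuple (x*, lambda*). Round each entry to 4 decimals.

Form the Lagrangian:
  L(x, lambda) = (1/2) x^T Q x + c^T x + lambda^T (A x - b)
Stationarity (grad_x L = 0): Q x + c + A^T lambda = 0.
Primal feasibility: A x = b.

This gives the KKT block system:
  [ Q   A^T ] [ x     ]   [-c ]
  [ A    0  ] [ lambda ] = [ b ]

Solving the linear system:
  x*      = (-2.587, -2.8043)
  lambda* = (-3.5435)
  f(x*)   = 17.1196

x* = (-2.587, -2.8043), lambda* = (-3.5435)


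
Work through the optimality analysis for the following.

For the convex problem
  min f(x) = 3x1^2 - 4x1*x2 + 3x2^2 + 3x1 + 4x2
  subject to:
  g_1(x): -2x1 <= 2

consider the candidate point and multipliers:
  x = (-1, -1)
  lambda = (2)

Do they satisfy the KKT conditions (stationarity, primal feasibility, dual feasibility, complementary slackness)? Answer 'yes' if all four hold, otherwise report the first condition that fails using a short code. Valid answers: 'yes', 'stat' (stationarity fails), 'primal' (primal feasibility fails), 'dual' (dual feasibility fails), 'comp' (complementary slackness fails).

Gradient of f: grad f(x) = Q x + c = (1, 2)
Constraint values g_i(x) = a_i^T x - b_i:
  g_1((-1, -1)) = 0
Stationarity residual: grad f(x) + sum_i lambda_i a_i = (-3, 2)
  -> stationarity FAILS
Primal feasibility (all g_i <= 0): OK
Dual feasibility (all lambda_i >= 0): OK
Complementary slackness (lambda_i * g_i(x) = 0 for all i): OK

Verdict: the first failing condition is stationarity -> stat.

stat


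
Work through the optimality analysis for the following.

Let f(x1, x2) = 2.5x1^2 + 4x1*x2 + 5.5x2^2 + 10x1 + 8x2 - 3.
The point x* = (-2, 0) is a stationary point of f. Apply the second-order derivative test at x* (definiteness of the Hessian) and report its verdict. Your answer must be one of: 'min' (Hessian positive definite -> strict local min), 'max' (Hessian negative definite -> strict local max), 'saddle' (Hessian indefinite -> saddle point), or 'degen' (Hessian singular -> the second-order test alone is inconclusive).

Compute the Hessian H = grad^2 f:
  H = [[5, 4], [4, 11]]
Verify stationarity: grad f(x*) = H x* + g = (0, 0).
Eigenvalues of H: 3, 13.
Both eigenvalues > 0, so H is positive definite -> x* is a strict local min.

min


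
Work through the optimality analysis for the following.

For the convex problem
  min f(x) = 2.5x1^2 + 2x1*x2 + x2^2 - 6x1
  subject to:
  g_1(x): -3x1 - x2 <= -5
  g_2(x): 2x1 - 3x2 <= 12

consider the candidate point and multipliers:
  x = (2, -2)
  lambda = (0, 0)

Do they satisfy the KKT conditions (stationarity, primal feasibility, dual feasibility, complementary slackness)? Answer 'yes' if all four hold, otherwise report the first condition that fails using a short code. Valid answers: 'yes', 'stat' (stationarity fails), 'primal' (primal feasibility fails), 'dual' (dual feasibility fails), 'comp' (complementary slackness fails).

Gradient of f: grad f(x) = Q x + c = (0, 0)
Constraint values g_i(x) = a_i^T x - b_i:
  g_1((2, -2)) = 1
  g_2((2, -2)) = -2
Stationarity residual: grad f(x) + sum_i lambda_i a_i = (0, 0)
  -> stationarity OK
Primal feasibility (all g_i <= 0): FAILS
Dual feasibility (all lambda_i >= 0): OK
Complementary slackness (lambda_i * g_i(x) = 0 for all i): OK

Verdict: the first failing condition is primal_feasibility -> primal.

primal


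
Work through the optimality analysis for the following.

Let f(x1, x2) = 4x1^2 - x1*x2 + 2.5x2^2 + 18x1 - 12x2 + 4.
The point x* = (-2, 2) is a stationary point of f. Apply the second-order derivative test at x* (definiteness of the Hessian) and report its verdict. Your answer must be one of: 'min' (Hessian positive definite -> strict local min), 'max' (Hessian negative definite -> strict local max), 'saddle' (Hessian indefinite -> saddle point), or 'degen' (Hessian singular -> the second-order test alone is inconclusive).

Compute the Hessian H = grad^2 f:
  H = [[8, -1], [-1, 5]]
Verify stationarity: grad f(x*) = H x* + g = (0, 0).
Eigenvalues of H: 4.6972, 8.3028.
Both eigenvalues > 0, so H is positive definite -> x* is a strict local min.

min


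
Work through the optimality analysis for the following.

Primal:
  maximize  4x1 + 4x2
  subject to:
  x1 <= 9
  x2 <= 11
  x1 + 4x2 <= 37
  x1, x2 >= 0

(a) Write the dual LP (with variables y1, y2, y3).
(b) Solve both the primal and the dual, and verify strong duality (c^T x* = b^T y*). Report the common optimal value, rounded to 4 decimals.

The standard primal-dual pair for 'max c^T x s.t. A x <= b, x >= 0' is:
  Dual:  min b^T y  s.t.  A^T y >= c,  y >= 0.

So the dual LP is:
  minimize  9y1 + 11y2 + 37y3
  subject to:
    y1 + y3 >= 4
    y2 + 4y3 >= 4
    y1, y2, y3 >= 0

Solving the primal: x* = (9, 7).
  primal value c^T x* = 64.
Solving the dual: y* = (3, 0, 1).
  dual value b^T y* = 64.
Strong duality: c^T x* = b^T y*. Confirmed.

64


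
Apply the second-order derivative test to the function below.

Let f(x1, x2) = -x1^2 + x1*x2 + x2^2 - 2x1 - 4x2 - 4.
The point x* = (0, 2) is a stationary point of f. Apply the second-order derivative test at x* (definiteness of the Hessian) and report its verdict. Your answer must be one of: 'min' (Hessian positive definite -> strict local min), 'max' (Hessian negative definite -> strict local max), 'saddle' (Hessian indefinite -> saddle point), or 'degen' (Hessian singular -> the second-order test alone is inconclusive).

Compute the Hessian H = grad^2 f:
  H = [[-2, 1], [1, 2]]
Verify stationarity: grad f(x*) = H x* + g = (0, 0).
Eigenvalues of H: -2.2361, 2.2361.
Eigenvalues have mixed signs, so H is indefinite -> x* is a saddle point.

saddle


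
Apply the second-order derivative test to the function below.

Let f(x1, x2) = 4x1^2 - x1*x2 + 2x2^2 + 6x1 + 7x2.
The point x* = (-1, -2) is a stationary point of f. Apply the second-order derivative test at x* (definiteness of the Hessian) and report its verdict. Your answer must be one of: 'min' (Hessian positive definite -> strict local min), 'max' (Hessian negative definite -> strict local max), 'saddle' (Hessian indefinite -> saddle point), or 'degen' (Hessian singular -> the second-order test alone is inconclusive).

Compute the Hessian H = grad^2 f:
  H = [[8, -1], [-1, 4]]
Verify stationarity: grad f(x*) = H x* + g = (0, 0).
Eigenvalues of H: 3.7639, 8.2361.
Both eigenvalues > 0, so H is positive definite -> x* is a strict local min.

min


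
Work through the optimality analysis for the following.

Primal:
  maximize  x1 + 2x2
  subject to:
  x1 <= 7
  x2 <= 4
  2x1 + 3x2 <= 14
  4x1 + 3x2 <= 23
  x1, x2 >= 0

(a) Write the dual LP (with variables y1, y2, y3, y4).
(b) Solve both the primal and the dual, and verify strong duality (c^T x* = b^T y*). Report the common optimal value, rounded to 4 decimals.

The standard primal-dual pair for 'max c^T x s.t. A x <= b, x >= 0' is:
  Dual:  min b^T y  s.t.  A^T y >= c,  y >= 0.

So the dual LP is:
  minimize  7y1 + 4y2 + 14y3 + 23y4
  subject to:
    y1 + 2y3 + 4y4 >= 1
    y2 + 3y3 + 3y4 >= 2
    y1, y2, y3, y4 >= 0

Solving the primal: x* = (1, 4).
  primal value c^T x* = 9.
Solving the dual: y* = (0, 0.5, 0.5, 0).
  dual value b^T y* = 9.
Strong duality: c^T x* = b^T y*. Confirmed.

9


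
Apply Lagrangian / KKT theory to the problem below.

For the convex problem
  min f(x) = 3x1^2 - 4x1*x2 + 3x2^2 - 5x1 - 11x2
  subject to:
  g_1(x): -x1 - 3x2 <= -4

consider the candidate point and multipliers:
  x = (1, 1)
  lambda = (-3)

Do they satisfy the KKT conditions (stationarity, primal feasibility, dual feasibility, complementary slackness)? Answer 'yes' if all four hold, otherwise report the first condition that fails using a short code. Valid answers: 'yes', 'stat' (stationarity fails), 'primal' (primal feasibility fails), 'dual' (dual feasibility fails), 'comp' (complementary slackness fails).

Gradient of f: grad f(x) = Q x + c = (-3, -9)
Constraint values g_i(x) = a_i^T x - b_i:
  g_1((1, 1)) = 0
Stationarity residual: grad f(x) + sum_i lambda_i a_i = (0, 0)
  -> stationarity OK
Primal feasibility (all g_i <= 0): OK
Dual feasibility (all lambda_i >= 0): FAILS
Complementary slackness (lambda_i * g_i(x) = 0 for all i): OK

Verdict: the first failing condition is dual_feasibility -> dual.

dual


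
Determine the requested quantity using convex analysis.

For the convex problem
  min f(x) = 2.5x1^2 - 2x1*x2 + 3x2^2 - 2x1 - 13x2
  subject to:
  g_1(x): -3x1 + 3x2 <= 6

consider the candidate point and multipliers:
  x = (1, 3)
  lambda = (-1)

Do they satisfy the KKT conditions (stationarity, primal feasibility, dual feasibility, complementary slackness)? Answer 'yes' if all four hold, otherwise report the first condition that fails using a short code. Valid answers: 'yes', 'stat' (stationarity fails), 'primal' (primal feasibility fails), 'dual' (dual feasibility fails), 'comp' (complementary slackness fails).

Gradient of f: grad f(x) = Q x + c = (-3, 3)
Constraint values g_i(x) = a_i^T x - b_i:
  g_1((1, 3)) = 0
Stationarity residual: grad f(x) + sum_i lambda_i a_i = (0, 0)
  -> stationarity OK
Primal feasibility (all g_i <= 0): OK
Dual feasibility (all lambda_i >= 0): FAILS
Complementary slackness (lambda_i * g_i(x) = 0 for all i): OK

Verdict: the first failing condition is dual_feasibility -> dual.

dual


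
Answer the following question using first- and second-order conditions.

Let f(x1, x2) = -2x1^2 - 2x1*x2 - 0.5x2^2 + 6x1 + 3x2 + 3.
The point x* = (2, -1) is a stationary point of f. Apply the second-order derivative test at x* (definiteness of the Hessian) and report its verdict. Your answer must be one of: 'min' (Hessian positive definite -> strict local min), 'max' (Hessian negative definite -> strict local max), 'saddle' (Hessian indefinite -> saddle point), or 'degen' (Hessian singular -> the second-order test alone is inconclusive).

Compute the Hessian H = grad^2 f:
  H = [[-4, -2], [-2, -1]]
Verify stationarity: grad f(x*) = H x* + g = (0, 0).
Eigenvalues of H: -5, 0.
H has a zero eigenvalue (singular; negative semidefinite but not definite), so H is neither positive definite, negative definite, nor indefinite. The second-order test alone is inconclusive -> degen.
(Indeed, f is constant along the null direction of H through x*, so x* is not a strict local extremum.)

degen


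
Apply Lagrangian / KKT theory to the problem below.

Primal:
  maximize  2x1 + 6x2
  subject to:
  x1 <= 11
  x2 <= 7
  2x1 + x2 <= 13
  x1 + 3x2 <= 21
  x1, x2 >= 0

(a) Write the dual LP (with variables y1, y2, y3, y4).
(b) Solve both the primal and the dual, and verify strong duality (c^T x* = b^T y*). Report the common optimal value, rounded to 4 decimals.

The standard primal-dual pair for 'max c^T x s.t. A x <= b, x >= 0' is:
  Dual:  min b^T y  s.t.  A^T y >= c,  y >= 0.

So the dual LP is:
  minimize  11y1 + 7y2 + 13y3 + 21y4
  subject to:
    y1 + 2y3 + y4 >= 2
    y2 + y3 + 3y4 >= 6
    y1, y2, y3, y4 >= 0

Solving the primal: x* = (3.6, 5.8).
  primal value c^T x* = 42.
Solving the dual: y* = (0, 0, 0, 2).
  dual value b^T y* = 42.
Strong duality: c^T x* = b^T y*. Confirmed.

42


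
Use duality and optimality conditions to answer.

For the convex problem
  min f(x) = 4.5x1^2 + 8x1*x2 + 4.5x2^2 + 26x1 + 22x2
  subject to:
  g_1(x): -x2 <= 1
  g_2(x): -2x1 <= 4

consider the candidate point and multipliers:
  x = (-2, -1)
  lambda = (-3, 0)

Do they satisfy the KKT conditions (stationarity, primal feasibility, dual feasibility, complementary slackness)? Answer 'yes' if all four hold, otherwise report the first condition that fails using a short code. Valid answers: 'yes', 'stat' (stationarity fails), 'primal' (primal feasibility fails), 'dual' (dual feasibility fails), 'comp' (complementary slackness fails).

Gradient of f: grad f(x) = Q x + c = (0, -3)
Constraint values g_i(x) = a_i^T x - b_i:
  g_1((-2, -1)) = 0
  g_2((-2, -1)) = 0
Stationarity residual: grad f(x) + sum_i lambda_i a_i = (0, 0)
  -> stationarity OK
Primal feasibility (all g_i <= 0): OK
Dual feasibility (all lambda_i >= 0): FAILS
Complementary slackness (lambda_i * g_i(x) = 0 for all i): OK

Verdict: the first failing condition is dual_feasibility -> dual.

dual


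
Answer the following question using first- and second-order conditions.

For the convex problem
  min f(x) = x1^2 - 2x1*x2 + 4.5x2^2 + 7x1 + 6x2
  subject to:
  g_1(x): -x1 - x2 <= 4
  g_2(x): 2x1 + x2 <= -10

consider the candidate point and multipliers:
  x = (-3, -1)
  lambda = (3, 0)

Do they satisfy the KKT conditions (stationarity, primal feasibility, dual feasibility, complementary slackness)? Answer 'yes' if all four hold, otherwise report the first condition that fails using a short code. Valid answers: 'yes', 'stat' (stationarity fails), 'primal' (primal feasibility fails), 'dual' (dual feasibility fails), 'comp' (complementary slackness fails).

Gradient of f: grad f(x) = Q x + c = (3, 3)
Constraint values g_i(x) = a_i^T x - b_i:
  g_1((-3, -1)) = 0
  g_2((-3, -1)) = 3
Stationarity residual: grad f(x) + sum_i lambda_i a_i = (0, 0)
  -> stationarity OK
Primal feasibility (all g_i <= 0): FAILS
Dual feasibility (all lambda_i >= 0): OK
Complementary slackness (lambda_i * g_i(x) = 0 for all i): OK

Verdict: the first failing condition is primal_feasibility -> primal.

primal


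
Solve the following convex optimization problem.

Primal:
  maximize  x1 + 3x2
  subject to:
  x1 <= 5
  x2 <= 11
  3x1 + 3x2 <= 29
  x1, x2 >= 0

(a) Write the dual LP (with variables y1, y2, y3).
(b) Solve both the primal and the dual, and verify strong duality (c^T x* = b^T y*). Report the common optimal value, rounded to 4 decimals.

The standard primal-dual pair for 'max c^T x s.t. A x <= b, x >= 0' is:
  Dual:  min b^T y  s.t.  A^T y >= c,  y >= 0.

So the dual LP is:
  minimize  5y1 + 11y2 + 29y3
  subject to:
    y1 + 3y3 >= 1
    y2 + 3y3 >= 3
    y1, y2, y3 >= 0

Solving the primal: x* = (0, 9.6667).
  primal value c^T x* = 29.
Solving the dual: y* = (0, 0, 1).
  dual value b^T y* = 29.
Strong duality: c^T x* = b^T y*. Confirmed.

29


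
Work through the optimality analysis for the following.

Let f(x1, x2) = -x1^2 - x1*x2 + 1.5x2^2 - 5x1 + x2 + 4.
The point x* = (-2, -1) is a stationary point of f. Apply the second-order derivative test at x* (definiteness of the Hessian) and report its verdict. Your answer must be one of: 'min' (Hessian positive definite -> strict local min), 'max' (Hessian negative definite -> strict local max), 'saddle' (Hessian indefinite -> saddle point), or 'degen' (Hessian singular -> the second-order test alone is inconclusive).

Compute the Hessian H = grad^2 f:
  H = [[-2, -1], [-1, 3]]
Verify stationarity: grad f(x*) = H x* + g = (0, 0).
Eigenvalues of H: -2.1926, 3.1926.
Eigenvalues have mixed signs, so H is indefinite -> x* is a saddle point.

saddle


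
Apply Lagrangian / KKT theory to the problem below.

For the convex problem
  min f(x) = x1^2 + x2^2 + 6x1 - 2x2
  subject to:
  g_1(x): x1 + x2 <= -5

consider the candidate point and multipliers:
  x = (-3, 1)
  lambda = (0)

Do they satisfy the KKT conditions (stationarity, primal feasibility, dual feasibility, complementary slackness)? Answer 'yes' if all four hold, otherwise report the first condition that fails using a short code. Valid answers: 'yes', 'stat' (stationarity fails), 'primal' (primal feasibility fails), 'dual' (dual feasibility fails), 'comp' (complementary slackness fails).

Gradient of f: grad f(x) = Q x + c = (0, 0)
Constraint values g_i(x) = a_i^T x - b_i:
  g_1((-3, 1)) = 3
Stationarity residual: grad f(x) + sum_i lambda_i a_i = (0, 0)
  -> stationarity OK
Primal feasibility (all g_i <= 0): FAILS
Dual feasibility (all lambda_i >= 0): OK
Complementary slackness (lambda_i * g_i(x) = 0 for all i): OK

Verdict: the first failing condition is primal_feasibility -> primal.

primal


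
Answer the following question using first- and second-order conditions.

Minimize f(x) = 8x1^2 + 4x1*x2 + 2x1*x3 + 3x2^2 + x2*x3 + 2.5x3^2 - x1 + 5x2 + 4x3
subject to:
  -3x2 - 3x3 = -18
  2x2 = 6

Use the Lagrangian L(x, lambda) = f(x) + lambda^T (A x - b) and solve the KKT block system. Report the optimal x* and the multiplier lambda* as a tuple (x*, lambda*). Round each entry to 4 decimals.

Form the Lagrangian:
  L(x, lambda) = (1/2) x^T Q x + c^T x + lambda^T (A x - b)
Stationarity (grad_x L = 0): Q x + c + A^T lambda = 0.
Primal feasibility: A x = b.

This gives the KKT block system:
  [ Q   A^T ] [ x     ]   [-c ]
  [ A    0  ] [ lambda ] = [ b ]

Solving the linear system:
  x*      = (-1.0625, 3, 3)
  lambda* = (6.625, -0.9375)
  f(x*)   = 76.4688

x* = (-1.0625, 3, 3), lambda* = (6.625, -0.9375)


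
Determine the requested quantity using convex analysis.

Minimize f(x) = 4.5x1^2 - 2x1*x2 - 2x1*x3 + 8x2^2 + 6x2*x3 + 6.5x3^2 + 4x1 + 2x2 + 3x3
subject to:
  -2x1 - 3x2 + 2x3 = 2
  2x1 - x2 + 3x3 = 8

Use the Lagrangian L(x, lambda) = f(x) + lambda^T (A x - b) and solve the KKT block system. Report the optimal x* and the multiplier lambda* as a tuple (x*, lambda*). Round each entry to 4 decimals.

Form the Lagrangian:
  L(x, lambda) = (1/2) x^T Q x + c^T x + lambda^T (A x - b)
Stationarity (grad_x L = 0): Q x + c + A^T lambda = 0.
Primal feasibility: A x = b.

This gives the KKT block system:
  [ Q   A^T ] [ x     ]   [-c ]
  [ A    0  ] [ lambda ] = [ b ]

Solving the linear system:
  x*      = (1.4406, -0.6295, 1.4964)
  lambda* = (1.4104, -6.2054)
  f(x*)   = 27.9078

x* = (1.4406, -0.6295, 1.4964), lambda* = (1.4104, -6.2054)


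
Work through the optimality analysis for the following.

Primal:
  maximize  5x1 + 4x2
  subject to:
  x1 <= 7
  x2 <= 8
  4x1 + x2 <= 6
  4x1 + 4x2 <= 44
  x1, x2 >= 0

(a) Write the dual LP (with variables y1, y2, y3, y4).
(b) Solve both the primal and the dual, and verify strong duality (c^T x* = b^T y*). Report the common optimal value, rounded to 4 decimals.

The standard primal-dual pair for 'max c^T x s.t. A x <= b, x >= 0' is:
  Dual:  min b^T y  s.t.  A^T y >= c,  y >= 0.

So the dual LP is:
  minimize  7y1 + 8y2 + 6y3 + 44y4
  subject to:
    y1 + 4y3 + 4y4 >= 5
    y2 + y3 + 4y4 >= 4
    y1, y2, y3, y4 >= 0

Solving the primal: x* = (0, 6).
  primal value c^T x* = 24.
Solving the dual: y* = (0, 0, 4, 0).
  dual value b^T y* = 24.
Strong duality: c^T x* = b^T y*. Confirmed.

24


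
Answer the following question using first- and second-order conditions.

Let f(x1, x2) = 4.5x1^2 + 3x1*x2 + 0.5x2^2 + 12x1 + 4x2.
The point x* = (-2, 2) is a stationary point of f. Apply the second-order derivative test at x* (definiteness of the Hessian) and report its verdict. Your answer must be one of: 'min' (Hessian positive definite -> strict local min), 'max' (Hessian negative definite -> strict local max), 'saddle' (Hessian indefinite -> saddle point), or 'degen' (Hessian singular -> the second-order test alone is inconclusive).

Compute the Hessian H = grad^2 f:
  H = [[9, 3], [3, 1]]
Verify stationarity: grad f(x*) = H x* + g = (0, 0).
Eigenvalues of H: 0, 10.
H has a zero eigenvalue (singular; positive semidefinite but not definite), so H is neither positive definite, negative definite, nor indefinite. The second-order test alone is inconclusive -> degen.
(Indeed, f is constant along the null direction of H through x*, so x* is not a strict local extremum.)

degen


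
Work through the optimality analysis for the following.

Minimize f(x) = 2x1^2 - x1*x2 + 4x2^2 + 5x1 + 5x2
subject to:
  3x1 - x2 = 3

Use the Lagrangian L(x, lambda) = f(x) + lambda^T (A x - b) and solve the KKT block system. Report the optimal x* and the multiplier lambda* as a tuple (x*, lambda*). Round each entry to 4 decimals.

Form the Lagrangian:
  L(x, lambda) = (1/2) x^T Q x + c^T x + lambda^T (A x - b)
Stationarity (grad_x L = 0): Q x + c + A^T lambda = 0.
Primal feasibility: A x = b.

This gives the KKT block system:
  [ Q   A^T ] [ x     ]   [-c ]
  [ A    0  ] [ lambda ] = [ b ]

Solving the linear system:
  x*      = (0.7, -0.9)
  lambda* = (-2.9)
  f(x*)   = 3.85

x* = (0.7, -0.9), lambda* = (-2.9)


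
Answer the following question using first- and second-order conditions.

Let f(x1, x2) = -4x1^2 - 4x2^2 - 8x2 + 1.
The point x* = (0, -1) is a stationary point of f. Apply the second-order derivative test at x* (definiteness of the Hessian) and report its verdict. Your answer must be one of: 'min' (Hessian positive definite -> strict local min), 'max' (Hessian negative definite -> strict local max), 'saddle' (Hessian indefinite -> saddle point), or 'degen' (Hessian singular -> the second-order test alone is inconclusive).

Compute the Hessian H = grad^2 f:
  H = [[-8, 0], [0, -8]]
Verify stationarity: grad f(x*) = H x* + g = (0, 0).
Eigenvalues of H: -8, -8.
Both eigenvalues < 0, so H is negative definite -> x* is a strict local max.

max


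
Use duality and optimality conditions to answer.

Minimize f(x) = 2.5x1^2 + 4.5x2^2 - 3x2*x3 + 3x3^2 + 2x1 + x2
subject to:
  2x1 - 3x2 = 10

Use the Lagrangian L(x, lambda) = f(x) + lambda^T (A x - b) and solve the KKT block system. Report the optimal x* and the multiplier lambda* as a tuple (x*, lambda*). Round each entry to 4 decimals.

Form the Lagrangian:
  L(x, lambda) = (1/2) x^T Q x + c^T x + lambda^T (A x - b)
Stationarity (grad_x L = 0): Q x + c + A^T lambda = 0.
Primal feasibility: A x = b.

This gives the KKT block system:
  [ Q   A^T ] [ x     ]   [-c ]
  [ A    0  ] [ lambda ] = [ b ]

Solving the linear system:
  x*      = (1.68, -2.2133, -1.1067)
  lambda* = (-5.2)
  f(x*)   = 26.5733

x* = (1.68, -2.2133, -1.1067), lambda* = (-5.2)


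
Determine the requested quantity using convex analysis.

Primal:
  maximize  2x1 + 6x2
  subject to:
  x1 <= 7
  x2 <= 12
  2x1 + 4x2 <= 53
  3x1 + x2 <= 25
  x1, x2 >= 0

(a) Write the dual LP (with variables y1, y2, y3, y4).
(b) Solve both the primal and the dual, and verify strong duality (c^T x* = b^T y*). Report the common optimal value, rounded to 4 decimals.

The standard primal-dual pair for 'max c^T x s.t. A x <= b, x >= 0' is:
  Dual:  min b^T y  s.t.  A^T y >= c,  y >= 0.

So the dual LP is:
  minimize  7y1 + 12y2 + 53y3 + 25y4
  subject to:
    y1 + 2y3 + 3y4 >= 2
    y2 + 4y3 + y4 >= 6
    y1, y2, y3, y4 >= 0

Solving the primal: x* = (2.5, 12).
  primal value c^T x* = 77.
Solving the dual: y* = (0, 2, 1, 0).
  dual value b^T y* = 77.
Strong duality: c^T x* = b^T y*. Confirmed.

77


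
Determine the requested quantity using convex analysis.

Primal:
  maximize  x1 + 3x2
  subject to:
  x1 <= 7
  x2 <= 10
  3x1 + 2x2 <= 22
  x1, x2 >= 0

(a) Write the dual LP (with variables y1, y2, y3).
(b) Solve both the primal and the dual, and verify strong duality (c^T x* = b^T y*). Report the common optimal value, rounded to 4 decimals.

The standard primal-dual pair for 'max c^T x s.t. A x <= b, x >= 0' is:
  Dual:  min b^T y  s.t.  A^T y >= c,  y >= 0.

So the dual LP is:
  minimize  7y1 + 10y2 + 22y3
  subject to:
    y1 + 3y3 >= 1
    y2 + 2y3 >= 3
    y1, y2, y3 >= 0

Solving the primal: x* = (0.6667, 10).
  primal value c^T x* = 30.6667.
Solving the dual: y* = (0, 2.3333, 0.3333).
  dual value b^T y* = 30.6667.
Strong duality: c^T x* = b^T y*. Confirmed.

30.6667


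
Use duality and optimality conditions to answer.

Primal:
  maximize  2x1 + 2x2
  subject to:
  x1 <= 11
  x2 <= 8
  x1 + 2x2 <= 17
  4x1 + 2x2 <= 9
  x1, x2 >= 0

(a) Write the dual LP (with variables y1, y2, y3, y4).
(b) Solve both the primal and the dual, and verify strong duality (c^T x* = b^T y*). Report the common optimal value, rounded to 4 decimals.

The standard primal-dual pair for 'max c^T x s.t. A x <= b, x >= 0' is:
  Dual:  min b^T y  s.t.  A^T y >= c,  y >= 0.

So the dual LP is:
  minimize  11y1 + 8y2 + 17y3 + 9y4
  subject to:
    y1 + y3 + 4y4 >= 2
    y2 + 2y3 + 2y4 >= 2
    y1, y2, y3, y4 >= 0

Solving the primal: x* = (0, 4.5).
  primal value c^T x* = 9.
Solving the dual: y* = (0, 0, 0, 1).
  dual value b^T y* = 9.
Strong duality: c^T x* = b^T y*. Confirmed.

9


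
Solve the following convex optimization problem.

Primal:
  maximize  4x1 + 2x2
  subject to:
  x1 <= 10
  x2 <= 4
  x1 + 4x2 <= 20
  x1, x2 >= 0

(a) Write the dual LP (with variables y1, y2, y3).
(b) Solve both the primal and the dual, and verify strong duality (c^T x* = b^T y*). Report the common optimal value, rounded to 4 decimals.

The standard primal-dual pair for 'max c^T x s.t. A x <= b, x >= 0' is:
  Dual:  min b^T y  s.t.  A^T y >= c,  y >= 0.

So the dual LP is:
  minimize  10y1 + 4y2 + 20y3
  subject to:
    y1 + y3 >= 4
    y2 + 4y3 >= 2
    y1, y2, y3 >= 0

Solving the primal: x* = (10, 2.5).
  primal value c^T x* = 45.
Solving the dual: y* = (3.5, 0, 0.5).
  dual value b^T y* = 45.
Strong duality: c^T x* = b^T y*. Confirmed.

45


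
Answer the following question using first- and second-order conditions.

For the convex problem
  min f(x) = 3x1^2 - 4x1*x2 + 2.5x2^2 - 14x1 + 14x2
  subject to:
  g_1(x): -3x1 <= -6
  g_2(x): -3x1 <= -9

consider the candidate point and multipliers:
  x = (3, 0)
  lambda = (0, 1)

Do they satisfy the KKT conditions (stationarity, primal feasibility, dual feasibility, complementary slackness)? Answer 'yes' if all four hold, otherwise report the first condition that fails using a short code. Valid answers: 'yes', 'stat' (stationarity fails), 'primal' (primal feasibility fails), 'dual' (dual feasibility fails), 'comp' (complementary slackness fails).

Gradient of f: grad f(x) = Q x + c = (4, 2)
Constraint values g_i(x) = a_i^T x - b_i:
  g_1((3, 0)) = -3
  g_2((3, 0)) = 0
Stationarity residual: grad f(x) + sum_i lambda_i a_i = (1, 2)
  -> stationarity FAILS
Primal feasibility (all g_i <= 0): OK
Dual feasibility (all lambda_i >= 0): OK
Complementary slackness (lambda_i * g_i(x) = 0 for all i): OK

Verdict: the first failing condition is stationarity -> stat.

stat


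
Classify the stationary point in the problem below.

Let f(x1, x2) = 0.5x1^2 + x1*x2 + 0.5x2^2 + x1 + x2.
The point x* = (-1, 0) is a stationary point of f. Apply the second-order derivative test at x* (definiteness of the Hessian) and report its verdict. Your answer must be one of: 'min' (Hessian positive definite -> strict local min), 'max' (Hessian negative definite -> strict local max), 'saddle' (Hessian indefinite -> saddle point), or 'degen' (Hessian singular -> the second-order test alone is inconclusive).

Compute the Hessian H = grad^2 f:
  H = [[1, 1], [1, 1]]
Verify stationarity: grad f(x*) = H x* + g = (0, 0).
Eigenvalues of H: 0, 2.
H has a zero eigenvalue (singular; positive semidefinite but not definite), so H is neither positive definite, negative definite, nor indefinite. The second-order test alone is inconclusive -> degen.
(Indeed, f is constant along the null direction of H through x*, so x* is not a strict local extremum.)

degen
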